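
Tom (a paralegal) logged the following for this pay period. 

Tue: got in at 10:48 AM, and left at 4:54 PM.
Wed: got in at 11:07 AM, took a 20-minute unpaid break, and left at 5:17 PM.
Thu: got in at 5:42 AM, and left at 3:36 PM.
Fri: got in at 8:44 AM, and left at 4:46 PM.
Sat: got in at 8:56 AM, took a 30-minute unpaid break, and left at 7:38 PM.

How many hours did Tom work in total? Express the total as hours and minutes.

40 h 4 min

Tue: 10:48 AM–4:54 PM = 6 h 6 min
Wed: 11:07 AM–5:17 PM = 6 h 10 min; less 20 min break → 5 h 50 min
Thu: 5:42 AM–3:36 PM = 9 h 54 min
Fri: 8:44 AM–4:46 PM = 8 h 2 min
Sat: 8:56 AM–7:38 PM = 10 h 42 min; less 30 min break → 10 h 12 min
Total: 6 h 6 min + 5 h 50 min + 9 h 54 min + 8 h 2 min + 10 h 12 min = 40 h 4 min.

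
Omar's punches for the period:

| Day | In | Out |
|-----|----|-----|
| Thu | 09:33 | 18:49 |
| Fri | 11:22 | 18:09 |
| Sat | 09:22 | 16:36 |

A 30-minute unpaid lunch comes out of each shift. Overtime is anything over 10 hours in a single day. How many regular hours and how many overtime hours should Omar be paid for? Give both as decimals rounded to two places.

Regular 21.78 hours, overtime 0.00 hours

Thu: 09:33–18:49 = 9 h 16 min; less 30 min break → 8 h 46 min
Fri: 11:22–18:09 = 6 h 47 min; less 30 min break → 6 h 17 min
Sat: 09:22–16:36 = 7 h 14 min; less 30 min break → 6 h 44 min
Thu reg 8 h 46 min / OT 0 h 0 min; Fri reg 6 h 17 min / OT 0 h 0 min; Sat reg 6 h 44 min / OT 0 h 0 min.
Totals: regular 21 h 47 min, overtime 0 h 0 min.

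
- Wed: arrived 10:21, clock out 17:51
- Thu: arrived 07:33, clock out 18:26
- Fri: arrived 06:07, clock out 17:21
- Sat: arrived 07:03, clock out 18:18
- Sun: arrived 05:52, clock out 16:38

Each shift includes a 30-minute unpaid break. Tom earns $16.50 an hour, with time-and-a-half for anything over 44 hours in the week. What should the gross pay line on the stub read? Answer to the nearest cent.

$853.05

Wed: 10:21–17:51 = 7 h 30 min; less 30 min break → 7 h 0 min
Thu: 07:33–18:26 = 10 h 53 min; less 30 min break → 10 h 23 min
Fri: 06:07–17:21 = 11 h 14 min; less 30 min break → 10 h 44 min
Sat: 07:03–18:18 = 11 h 15 min; less 30 min break → 10 h 45 min
Sun: 05:52–16:38 = 10 h 46 min; less 30 min break → 10 h 16 min
Total worked: 49 h 8 min = 2948 min.
Regular 44 h 0 min = 2640 min at $16.50/h; overtime 5 h 8 min = 308 min at $24.75/h.
Pay = (2640 × $16.50 + 308 × $24.75) ÷ 60 = $853.05.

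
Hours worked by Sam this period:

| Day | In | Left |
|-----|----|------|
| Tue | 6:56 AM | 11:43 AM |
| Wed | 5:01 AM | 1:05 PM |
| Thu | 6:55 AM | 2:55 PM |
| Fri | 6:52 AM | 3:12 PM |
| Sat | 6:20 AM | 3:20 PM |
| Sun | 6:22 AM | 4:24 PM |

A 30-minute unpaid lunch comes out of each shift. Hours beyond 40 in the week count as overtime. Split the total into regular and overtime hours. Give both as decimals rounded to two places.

Tue: 6:56 AM–11:43 AM = 4 h 47 min; less 30 min break → 4 h 17 min
Wed: 5:01 AM–1:05 PM = 8 h 4 min; less 30 min break → 7 h 34 min
Thu: 6:55 AM–2:55 PM = 8 h 0 min; less 30 min break → 7 h 30 min
Fri: 6:52 AM–3:12 PM = 8 h 20 min; less 30 min break → 7 h 50 min
Sat: 6:20 AM–3:20 PM = 9 h 0 min; less 30 min break → 8 h 30 min
Sun: 6:22 AM–4:24 PM = 10 h 2 min; less 30 min break → 9 h 32 min
Total worked: 45 h 13 min = 45.22 h.
Threshold 40 h → overtime 5 h 13 min, regular 40 h 0 min.

Regular 40.00 hours, overtime 5.22 hours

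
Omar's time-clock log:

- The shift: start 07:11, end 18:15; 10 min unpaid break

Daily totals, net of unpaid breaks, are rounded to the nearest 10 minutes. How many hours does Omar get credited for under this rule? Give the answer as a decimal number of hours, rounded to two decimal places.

10.83 hours

The shift: 07:11–18:15 = 11 h 4 min − 10 min = 10 h 54 min → rounds to 10 h 50 min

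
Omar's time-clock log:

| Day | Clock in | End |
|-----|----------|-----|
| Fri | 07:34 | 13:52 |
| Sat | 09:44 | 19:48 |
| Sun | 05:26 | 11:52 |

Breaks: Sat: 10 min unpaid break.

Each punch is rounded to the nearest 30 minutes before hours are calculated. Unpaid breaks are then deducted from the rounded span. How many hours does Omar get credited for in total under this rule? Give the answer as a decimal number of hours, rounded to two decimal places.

23.33 hours

Fri: in 07:34→07:30, out 13:52→14:00; 6 h 30 min
Sat: in 09:44→09:30, out 19:48→20:00; 10 h 30 min − 10 min = 10 h 20 min
Sun: in 05:26→05:30, out 11:52→12:00; 6 h 30 min
Total credited: 23 h 20 min.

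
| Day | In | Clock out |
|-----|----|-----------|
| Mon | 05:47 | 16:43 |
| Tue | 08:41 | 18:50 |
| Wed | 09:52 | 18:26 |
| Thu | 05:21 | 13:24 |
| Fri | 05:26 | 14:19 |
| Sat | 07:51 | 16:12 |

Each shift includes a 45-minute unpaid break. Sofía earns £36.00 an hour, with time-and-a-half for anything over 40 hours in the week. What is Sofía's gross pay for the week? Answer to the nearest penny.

Mon: 05:47–16:43 = 10 h 56 min; less 45 min break → 10 h 11 min
Tue: 08:41–18:50 = 10 h 9 min; less 45 min break → 9 h 24 min
Wed: 09:52–18:26 = 8 h 34 min; less 45 min break → 7 h 49 min
Thu: 05:21–13:24 = 8 h 3 min; less 45 min break → 7 h 18 min
Fri: 05:26–14:19 = 8 h 53 min; less 45 min break → 8 h 8 min
Sat: 07:51–16:12 = 8 h 21 min; less 45 min break → 7 h 36 min
Total worked: 50 h 26 min = 3026 min.
Regular 40 h 0 min = 2400 min at £36.00/h; overtime 10 h 26 min = 626 min at £54.00/h.
Pay = (2400 × £36.00 + 626 × £54.00) ÷ 60 = £2003.40.

£2003.40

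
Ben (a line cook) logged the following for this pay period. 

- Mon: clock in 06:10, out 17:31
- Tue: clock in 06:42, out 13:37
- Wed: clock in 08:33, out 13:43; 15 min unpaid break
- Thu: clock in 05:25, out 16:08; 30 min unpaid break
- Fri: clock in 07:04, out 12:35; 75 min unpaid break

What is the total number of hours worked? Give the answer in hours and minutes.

Mon: 06:10–17:31 = 11 h 21 min
Tue: 06:42–13:37 = 6 h 55 min
Wed: 08:33–13:43 = 5 h 10 min; less 15 min break → 4 h 55 min
Thu: 05:25–16:08 = 10 h 43 min; less 30 min break → 10 h 13 min
Fri: 07:04–12:35 = 5 h 31 min; less 75 min break → 4 h 16 min
Total: 11 h 21 min + 6 h 55 min + 4 h 55 min + 10 h 13 min + 4 h 16 min = 37 h 40 min.

37 h 40 min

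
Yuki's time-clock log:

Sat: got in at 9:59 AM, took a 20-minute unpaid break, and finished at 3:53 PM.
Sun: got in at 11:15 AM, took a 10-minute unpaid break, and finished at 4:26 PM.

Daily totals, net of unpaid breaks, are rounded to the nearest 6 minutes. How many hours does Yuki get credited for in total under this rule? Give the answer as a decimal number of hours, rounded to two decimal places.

10.60 hours

Sat: 9:59 AM–3:53 PM = 5 h 54 min − 20 min = 5 h 34 min → rounds to 5 h 36 min
Sun: 11:15 AM–4:26 PM = 5 h 11 min − 10 min = 5 h 1 min → rounds to 5 h 0 min
Total credited: 10 h 36 min.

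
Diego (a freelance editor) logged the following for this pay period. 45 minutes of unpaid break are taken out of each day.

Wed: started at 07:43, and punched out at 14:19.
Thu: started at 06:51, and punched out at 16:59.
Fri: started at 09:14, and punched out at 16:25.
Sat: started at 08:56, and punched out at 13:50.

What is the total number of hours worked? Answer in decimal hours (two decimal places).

Wed: 07:43–14:19 = 6 h 36 min; less 45 min break → 5 h 51 min
Thu: 06:51–16:59 = 10 h 8 min; less 45 min break → 9 h 23 min
Fri: 09:14–16:25 = 7 h 11 min; less 45 min break → 6 h 26 min
Sat: 08:56–13:50 = 4 h 54 min; less 45 min break → 4 h 9 min
Total: 5 h 51 min + 9 h 23 min + 6 h 26 min + 4 h 9 min = 25 h 49 min.

25.82 hours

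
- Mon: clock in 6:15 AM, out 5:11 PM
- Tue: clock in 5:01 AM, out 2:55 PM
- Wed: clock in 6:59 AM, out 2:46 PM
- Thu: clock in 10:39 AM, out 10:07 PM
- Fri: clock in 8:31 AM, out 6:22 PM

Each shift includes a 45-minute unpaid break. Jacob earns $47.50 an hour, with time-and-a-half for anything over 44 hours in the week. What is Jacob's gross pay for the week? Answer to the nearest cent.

Mon: 6:15 AM–5:11 PM = 10 h 56 min; less 45 min break → 10 h 11 min
Tue: 5:01 AM–2:55 PM = 9 h 54 min; less 45 min break → 9 h 9 min
Wed: 6:59 AM–2:46 PM = 7 h 47 min; less 45 min break → 7 h 2 min
Thu: 10:39 AM–10:07 PM = 11 h 28 min; less 45 min break → 10 h 43 min
Fri: 8:31 AM–6:22 PM = 9 h 51 min; less 45 min break → 9 h 6 min
Total worked: 46 h 11 min = 2771 min.
Regular 44 h 0 min = 2640 min at $47.50/h; overtime 2 h 11 min = 131 min at $71.25/h.
Pay = (2640 × $47.50 + 131 × $71.25) ÷ 60 = $2245.56.

$2245.56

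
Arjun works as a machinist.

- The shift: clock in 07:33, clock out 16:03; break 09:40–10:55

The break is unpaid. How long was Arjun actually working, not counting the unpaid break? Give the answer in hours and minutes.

The shift: 07:33–16:03 = 8 h 30 min; less 75 min break → 7 h 15 min

7 h 15 min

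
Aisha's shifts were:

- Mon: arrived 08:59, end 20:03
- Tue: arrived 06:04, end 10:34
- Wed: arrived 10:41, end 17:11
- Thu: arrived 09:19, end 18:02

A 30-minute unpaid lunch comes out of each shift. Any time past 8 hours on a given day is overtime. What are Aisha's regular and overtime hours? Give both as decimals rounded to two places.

Mon: 08:59–20:03 = 11 h 4 min; less 30 min break → 10 h 34 min
Tue: 06:04–10:34 = 4 h 30 min; less 30 min break → 4 h 0 min
Wed: 10:41–17:11 = 6 h 30 min; less 30 min break → 6 h 0 min
Thu: 09:19–18:02 = 8 h 43 min; less 30 min break → 8 h 13 min
Mon reg 8 h 0 min / OT 2 h 34 min; Tue reg 4 h 0 min / OT 0 h 0 min; Wed reg 6 h 0 min / OT 0 h 0 min; Thu reg 8 h 0 min / OT 0 h 13 min.
Totals: regular 26 h 0 min, overtime 2 h 47 min.

Regular 26.00 hours, overtime 2.78 hours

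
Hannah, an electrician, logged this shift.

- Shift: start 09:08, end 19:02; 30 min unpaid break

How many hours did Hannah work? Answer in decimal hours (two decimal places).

Shift: 09:08–19:02 = 9 h 54 min; less 30 min break → 9 h 24 min

9.40 hours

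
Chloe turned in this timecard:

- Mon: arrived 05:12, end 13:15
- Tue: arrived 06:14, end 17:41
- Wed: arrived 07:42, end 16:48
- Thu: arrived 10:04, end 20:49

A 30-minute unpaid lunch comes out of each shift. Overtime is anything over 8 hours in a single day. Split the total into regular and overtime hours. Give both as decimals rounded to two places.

Regular 31.55 hours, overtime 5.80 hours

Mon: 05:12–13:15 = 8 h 3 min; less 30 min break → 7 h 33 min
Tue: 06:14–17:41 = 11 h 27 min; less 30 min break → 10 h 57 min
Wed: 07:42–16:48 = 9 h 6 min; less 30 min break → 8 h 36 min
Thu: 10:04–20:49 = 10 h 45 min; less 30 min break → 10 h 15 min
Mon reg 7 h 33 min / OT 0 h 0 min; Tue reg 8 h 0 min / OT 2 h 57 min; Wed reg 8 h 0 min / OT 0 h 36 min; Thu reg 8 h 0 min / OT 2 h 15 min.
Totals: regular 31 h 33 min, overtime 5 h 48 min.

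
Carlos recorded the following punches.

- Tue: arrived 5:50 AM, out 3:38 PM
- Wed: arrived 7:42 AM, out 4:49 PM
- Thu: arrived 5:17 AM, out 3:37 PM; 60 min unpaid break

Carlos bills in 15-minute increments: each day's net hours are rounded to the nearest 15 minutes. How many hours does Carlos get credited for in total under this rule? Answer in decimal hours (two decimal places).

Tue: 5:50 AM–3:38 PM = 9 h 48 min → rounds to 9 h 45 min
Wed: 7:42 AM–4:49 PM = 9 h 7 min → rounds to 9 h 0 min
Thu: 5:17 AM–3:37 PM = 10 h 20 min − 60 min = 9 h 20 min → rounds to 9 h 15 min
Total credited: 28 h 0 min.

28.00 hours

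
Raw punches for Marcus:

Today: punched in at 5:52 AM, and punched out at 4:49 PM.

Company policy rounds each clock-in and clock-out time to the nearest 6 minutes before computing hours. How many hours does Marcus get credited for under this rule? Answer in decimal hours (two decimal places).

Today: in 5:52 AM→5:54 AM, out 4:49 PM→4:48 PM; 10 h 54 min

10.90 hours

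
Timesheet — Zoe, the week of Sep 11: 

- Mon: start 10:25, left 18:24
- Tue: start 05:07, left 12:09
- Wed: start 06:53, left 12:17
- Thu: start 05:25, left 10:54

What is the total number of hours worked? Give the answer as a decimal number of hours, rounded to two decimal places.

25.90 hours

Mon: 10:25–18:24 = 7 h 59 min
Tue: 05:07–12:09 = 7 h 2 min
Wed: 06:53–12:17 = 5 h 24 min
Thu: 05:25–10:54 = 5 h 29 min
Total: 7 h 59 min + 7 h 2 min + 5 h 24 min + 5 h 29 min = 25 h 54 min.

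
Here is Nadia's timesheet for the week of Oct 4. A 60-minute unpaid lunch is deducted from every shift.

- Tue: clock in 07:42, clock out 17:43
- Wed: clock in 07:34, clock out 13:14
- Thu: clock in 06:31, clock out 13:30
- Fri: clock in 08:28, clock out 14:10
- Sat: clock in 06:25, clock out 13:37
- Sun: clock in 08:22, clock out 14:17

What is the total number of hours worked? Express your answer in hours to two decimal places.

35.48 hours

Tue: 07:42–17:43 = 10 h 1 min; less 60 min break → 9 h 1 min
Wed: 07:34–13:14 = 5 h 40 min; less 60 min break → 4 h 40 min
Thu: 06:31–13:30 = 6 h 59 min; less 60 min break → 5 h 59 min
Fri: 08:28–14:10 = 5 h 42 min; less 60 min break → 4 h 42 min
Sat: 06:25–13:37 = 7 h 12 min; less 60 min break → 6 h 12 min
Sun: 08:22–14:17 = 5 h 55 min; less 60 min break → 4 h 55 min
Total: 9 h 1 min + 4 h 40 min + 5 h 59 min + 4 h 42 min + 6 h 12 min + 4 h 55 min = 35 h 29 min.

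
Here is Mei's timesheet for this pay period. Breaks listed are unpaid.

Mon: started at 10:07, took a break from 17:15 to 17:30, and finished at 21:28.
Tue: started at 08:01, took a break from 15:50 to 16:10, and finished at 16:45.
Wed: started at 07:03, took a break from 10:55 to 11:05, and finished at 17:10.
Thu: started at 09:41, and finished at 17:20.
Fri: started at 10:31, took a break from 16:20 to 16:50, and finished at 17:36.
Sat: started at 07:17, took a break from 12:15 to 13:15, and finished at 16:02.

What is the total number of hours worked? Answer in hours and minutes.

51 h 26 min

Mon: 10:07–21:28 = 11 h 21 min; less 15 min break → 11 h 6 min
Tue: 08:01–16:45 = 8 h 44 min; less 20 min break → 8 h 24 min
Wed: 07:03–17:10 = 10 h 7 min; less 10 min break → 9 h 57 min
Thu: 09:41–17:20 = 7 h 39 min
Fri: 10:31–17:36 = 7 h 5 min; less 30 min break → 6 h 35 min
Sat: 07:17–16:02 = 8 h 45 min; less 60 min break → 7 h 45 min
Total: 11 h 6 min + 8 h 24 min + 9 h 57 min + 7 h 39 min + 6 h 35 min + 7 h 45 min = 51 h 26 min.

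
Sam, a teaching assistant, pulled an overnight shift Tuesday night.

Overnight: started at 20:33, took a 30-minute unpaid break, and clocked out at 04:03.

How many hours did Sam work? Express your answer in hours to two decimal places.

7.00 hours

Overnight: 20:33 → midnight = 3 h 27 min; midnight → 04:03 = 4 h 3 min; span 7 h 30 min; less 30 min break → 7 h 0 min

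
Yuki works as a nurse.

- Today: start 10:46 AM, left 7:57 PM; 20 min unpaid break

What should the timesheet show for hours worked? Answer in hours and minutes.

8 h 51 min

Today: 10:46 AM–7:57 PM = 9 h 11 min; less 20 min break → 8 h 51 min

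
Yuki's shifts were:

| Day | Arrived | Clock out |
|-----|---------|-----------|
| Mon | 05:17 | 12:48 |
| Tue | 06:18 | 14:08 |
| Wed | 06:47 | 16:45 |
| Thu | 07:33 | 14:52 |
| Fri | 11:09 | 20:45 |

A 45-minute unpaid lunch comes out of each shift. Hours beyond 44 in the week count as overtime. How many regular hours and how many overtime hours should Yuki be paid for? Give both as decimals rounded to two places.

Mon: 05:17–12:48 = 7 h 31 min; less 45 min break → 6 h 46 min
Tue: 06:18–14:08 = 7 h 50 min; less 45 min break → 7 h 5 min
Wed: 06:47–16:45 = 9 h 58 min; less 45 min break → 9 h 13 min
Thu: 07:33–14:52 = 7 h 19 min; less 45 min break → 6 h 34 min
Fri: 11:09–20:45 = 9 h 36 min; less 45 min break → 8 h 51 min
Total worked: 38 h 29 min = 38.48 h.
Threshold 44 h → overtime 0 h 0 min, regular 38 h 29 min.

Regular 38.48 hours, overtime 0.00 hours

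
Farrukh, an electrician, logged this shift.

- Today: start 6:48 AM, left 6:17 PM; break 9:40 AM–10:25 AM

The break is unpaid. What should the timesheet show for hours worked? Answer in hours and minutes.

Today: 6:48 AM–6:17 PM = 11 h 29 min; less 45 min break → 10 h 44 min

10 h 44 min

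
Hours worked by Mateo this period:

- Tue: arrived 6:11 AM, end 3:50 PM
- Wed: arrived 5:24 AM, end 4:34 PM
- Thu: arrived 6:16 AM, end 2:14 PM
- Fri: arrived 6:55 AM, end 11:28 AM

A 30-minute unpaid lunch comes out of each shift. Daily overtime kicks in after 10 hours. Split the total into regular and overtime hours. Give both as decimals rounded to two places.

Tue: 6:11 AM–3:50 PM = 9 h 39 min; less 30 min break → 9 h 9 min
Wed: 5:24 AM–4:34 PM = 11 h 10 min; less 30 min break → 10 h 40 min
Thu: 6:16 AM–2:14 PM = 7 h 58 min; less 30 min break → 7 h 28 min
Fri: 6:55 AM–11:28 AM = 4 h 33 min; less 30 min break → 4 h 3 min
Tue reg 9 h 9 min / OT 0 h 0 min; Wed reg 10 h 0 min / OT 0 h 40 min; Thu reg 7 h 28 min / OT 0 h 0 min; Fri reg 4 h 3 min / OT 0 h 0 min.
Totals: regular 30 h 40 min, overtime 0 h 40 min.

Regular 30.67 hours, overtime 0.67 hours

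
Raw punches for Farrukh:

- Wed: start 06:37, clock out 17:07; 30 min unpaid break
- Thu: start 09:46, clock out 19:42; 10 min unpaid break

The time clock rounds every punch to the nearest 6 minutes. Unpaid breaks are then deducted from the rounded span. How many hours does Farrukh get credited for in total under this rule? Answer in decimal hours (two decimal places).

Wed: in 06:37→06:36, out 17:07→17:06; 10 h 30 min − 30 min = 10 h 0 min
Thu: in 09:46→09:48, out 19:42→19:42; 9 h 54 min − 10 min = 9 h 44 min
Total credited: 19 h 44 min.

19.73 hours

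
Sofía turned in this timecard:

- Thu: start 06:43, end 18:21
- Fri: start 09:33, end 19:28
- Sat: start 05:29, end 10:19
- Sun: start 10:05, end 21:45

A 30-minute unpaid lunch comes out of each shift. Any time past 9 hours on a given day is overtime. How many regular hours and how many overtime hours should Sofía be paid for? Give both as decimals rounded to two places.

Regular 31.33 hours, overtime 4.72 hours

Thu: 06:43–18:21 = 11 h 38 min; less 30 min break → 11 h 8 min
Fri: 09:33–19:28 = 9 h 55 min; less 30 min break → 9 h 25 min
Sat: 05:29–10:19 = 4 h 50 min; less 30 min break → 4 h 20 min
Sun: 10:05–21:45 = 11 h 40 min; less 30 min break → 11 h 10 min
Thu reg 9 h 0 min / OT 2 h 8 min; Fri reg 9 h 0 min / OT 0 h 25 min; Sat reg 4 h 20 min / OT 0 h 0 min; Sun reg 9 h 0 min / OT 2 h 10 min.
Totals: regular 31 h 20 min, overtime 4 h 43 min.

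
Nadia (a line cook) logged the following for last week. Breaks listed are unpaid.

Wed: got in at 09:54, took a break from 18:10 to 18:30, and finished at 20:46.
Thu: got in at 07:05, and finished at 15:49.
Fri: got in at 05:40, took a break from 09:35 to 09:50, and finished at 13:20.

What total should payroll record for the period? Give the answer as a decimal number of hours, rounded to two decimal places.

Wed: 09:54–20:46 = 10 h 52 min; less 20 min break → 10 h 32 min
Thu: 07:05–15:49 = 8 h 44 min
Fri: 05:40–13:20 = 7 h 40 min; less 15 min break → 7 h 25 min
Total: 10 h 32 min + 8 h 44 min + 7 h 25 min = 26 h 41 min.

26.68 hours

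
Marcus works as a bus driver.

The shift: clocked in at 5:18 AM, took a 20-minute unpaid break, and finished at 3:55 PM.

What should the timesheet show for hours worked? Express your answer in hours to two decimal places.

10.28 hours

The shift: 5:18 AM–3:55 PM = 10 h 37 min; less 20 min break → 10 h 17 min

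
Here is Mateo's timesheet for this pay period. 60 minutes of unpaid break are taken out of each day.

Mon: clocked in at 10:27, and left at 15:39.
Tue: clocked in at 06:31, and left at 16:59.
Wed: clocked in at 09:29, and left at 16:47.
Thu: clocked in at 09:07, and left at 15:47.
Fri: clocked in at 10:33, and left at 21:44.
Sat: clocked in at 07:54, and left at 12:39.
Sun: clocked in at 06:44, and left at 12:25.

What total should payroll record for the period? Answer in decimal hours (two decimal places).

Mon: 10:27–15:39 = 5 h 12 min; less 60 min break → 4 h 12 min
Tue: 06:31–16:59 = 10 h 28 min; less 60 min break → 9 h 28 min
Wed: 09:29–16:47 = 7 h 18 min; less 60 min break → 6 h 18 min
Thu: 09:07–15:47 = 6 h 40 min; less 60 min break → 5 h 40 min
Fri: 10:33–21:44 = 11 h 11 min; less 60 min break → 10 h 11 min
Sat: 07:54–12:39 = 4 h 45 min; less 60 min break → 3 h 45 min
Sun: 06:44–12:25 = 5 h 41 min; less 60 min break → 4 h 41 min
Total: 4 h 12 min + 9 h 28 min + 6 h 18 min + 5 h 40 min + 10 h 11 min + 3 h 45 min + 4 h 41 min = 44 h 15 min.

44.25 hours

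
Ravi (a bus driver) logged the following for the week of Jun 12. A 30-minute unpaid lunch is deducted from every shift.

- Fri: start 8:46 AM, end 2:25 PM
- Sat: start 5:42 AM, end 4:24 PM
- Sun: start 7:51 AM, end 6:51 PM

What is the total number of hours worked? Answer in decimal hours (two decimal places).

25.85 hours

Fri: 8:46 AM–2:25 PM = 5 h 39 min; less 30 min break → 5 h 9 min
Sat: 5:42 AM–4:24 PM = 10 h 42 min; less 30 min break → 10 h 12 min
Sun: 7:51 AM–6:51 PM = 11 h 0 min; less 30 min break → 10 h 30 min
Total: 5 h 9 min + 10 h 12 min + 10 h 30 min = 25 h 51 min.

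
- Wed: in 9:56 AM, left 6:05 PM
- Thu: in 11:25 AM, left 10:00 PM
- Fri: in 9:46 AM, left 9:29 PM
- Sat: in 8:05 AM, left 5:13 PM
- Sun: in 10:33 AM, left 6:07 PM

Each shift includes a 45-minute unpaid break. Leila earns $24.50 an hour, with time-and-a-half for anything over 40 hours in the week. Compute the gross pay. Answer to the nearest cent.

Wed: 9:56 AM–6:05 PM = 8 h 9 min; less 45 min break → 7 h 24 min
Thu: 11:25 AM–10:00 PM = 10 h 35 min; less 45 min break → 9 h 50 min
Fri: 9:46 AM–9:29 PM = 11 h 43 min; less 45 min break → 10 h 58 min
Sat: 8:05 AM–5:13 PM = 9 h 8 min; less 45 min break → 8 h 23 min
Sun: 10:33 AM–6:07 PM = 7 h 34 min; less 45 min break → 6 h 49 min
Total worked: 43 h 24 min = 2604 min.
Regular 40 h 0 min = 2400 min at $24.50/h; overtime 3 h 24 min = 204 min at $36.75/h.
Pay = (2400 × $24.50 + 204 × $36.75) ÷ 60 = $1104.95.

$1104.95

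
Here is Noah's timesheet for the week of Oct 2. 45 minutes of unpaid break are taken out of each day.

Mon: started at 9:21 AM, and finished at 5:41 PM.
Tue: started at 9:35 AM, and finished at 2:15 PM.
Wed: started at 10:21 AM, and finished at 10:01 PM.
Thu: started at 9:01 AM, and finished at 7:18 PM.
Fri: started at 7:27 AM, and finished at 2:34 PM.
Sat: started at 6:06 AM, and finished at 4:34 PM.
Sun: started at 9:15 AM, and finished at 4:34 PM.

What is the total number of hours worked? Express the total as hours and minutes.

54 h 36 min

Mon: 9:21 AM–5:41 PM = 8 h 20 min; less 45 min break → 7 h 35 min
Tue: 9:35 AM–2:15 PM = 4 h 40 min; less 45 min break → 3 h 55 min
Wed: 10:21 AM–10:01 PM = 11 h 40 min; less 45 min break → 10 h 55 min
Thu: 9:01 AM–7:18 PM = 10 h 17 min; less 45 min break → 9 h 32 min
Fri: 7:27 AM–2:34 PM = 7 h 7 min; less 45 min break → 6 h 22 min
Sat: 6:06 AM–4:34 PM = 10 h 28 min; less 45 min break → 9 h 43 min
Sun: 9:15 AM–4:34 PM = 7 h 19 min; less 45 min break → 6 h 34 min
Total: 7 h 35 min + 3 h 55 min + 10 h 55 min + 9 h 32 min + 6 h 22 min + 9 h 43 min + 6 h 34 min = 54 h 36 min.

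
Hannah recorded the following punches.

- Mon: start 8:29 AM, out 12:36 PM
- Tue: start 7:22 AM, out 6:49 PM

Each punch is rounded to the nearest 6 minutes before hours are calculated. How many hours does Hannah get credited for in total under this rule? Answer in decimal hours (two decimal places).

15.50 hours

Mon: in 8:29 AM→8:30 AM, out 12:36 PM→12:36 PM; 4 h 6 min
Tue: in 7:22 AM→7:24 AM, out 6:49 PM→6:48 PM; 11 h 24 min
Total credited: 15 h 30 min.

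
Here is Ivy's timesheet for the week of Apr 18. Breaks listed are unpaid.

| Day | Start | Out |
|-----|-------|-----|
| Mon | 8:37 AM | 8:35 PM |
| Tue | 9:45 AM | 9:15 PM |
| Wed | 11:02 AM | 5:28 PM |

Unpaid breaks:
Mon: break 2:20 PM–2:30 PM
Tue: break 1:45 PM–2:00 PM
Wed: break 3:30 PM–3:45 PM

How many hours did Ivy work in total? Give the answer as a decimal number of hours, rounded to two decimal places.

Mon: 8:37 AM–8:35 PM = 11 h 58 min; less 10 min break → 11 h 48 min
Tue: 9:45 AM–9:15 PM = 11 h 30 min; less 15 min break → 11 h 15 min
Wed: 11:02 AM–5:28 PM = 6 h 26 min; less 15 min break → 6 h 11 min
Total: 11 h 48 min + 11 h 15 min + 6 h 11 min = 29 h 14 min.

29.23 hours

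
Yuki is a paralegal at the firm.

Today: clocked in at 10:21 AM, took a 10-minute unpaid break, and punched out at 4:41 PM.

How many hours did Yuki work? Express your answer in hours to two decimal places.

Today: 10:21 AM–4:41 PM = 6 h 20 min; less 10 min break → 6 h 10 min

6.17 hours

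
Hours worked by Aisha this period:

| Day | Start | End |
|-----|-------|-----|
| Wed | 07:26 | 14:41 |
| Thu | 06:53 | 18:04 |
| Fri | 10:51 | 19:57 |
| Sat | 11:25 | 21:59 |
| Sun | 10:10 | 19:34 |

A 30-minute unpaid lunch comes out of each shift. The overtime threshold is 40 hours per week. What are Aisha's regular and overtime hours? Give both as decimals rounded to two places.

Wed: 07:26–14:41 = 7 h 15 min; less 30 min break → 6 h 45 min
Thu: 06:53–18:04 = 11 h 11 min; less 30 min break → 10 h 41 min
Fri: 10:51–19:57 = 9 h 6 min; less 30 min break → 8 h 36 min
Sat: 11:25–21:59 = 10 h 34 min; less 30 min break → 10 h 4 min
Sun: 10:10–19:34 = 9 h 24 min; less 30 min break → 8 h 54 min
Total worked: 45 h 0 min = 45.00 h.
Threshold 40 h → overtime 5 h 0 min, regular 40 h 0 min.

Regular 40.00 hours, overtime 5.00 hours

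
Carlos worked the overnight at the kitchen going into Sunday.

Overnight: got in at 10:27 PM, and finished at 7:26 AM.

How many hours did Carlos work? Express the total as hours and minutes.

Overnight: 10:27 PM → midnight = 1 h 33 min; midnight → 7:26 AM = 7 h 26 min; span 8 h 59 min

8 h 59 min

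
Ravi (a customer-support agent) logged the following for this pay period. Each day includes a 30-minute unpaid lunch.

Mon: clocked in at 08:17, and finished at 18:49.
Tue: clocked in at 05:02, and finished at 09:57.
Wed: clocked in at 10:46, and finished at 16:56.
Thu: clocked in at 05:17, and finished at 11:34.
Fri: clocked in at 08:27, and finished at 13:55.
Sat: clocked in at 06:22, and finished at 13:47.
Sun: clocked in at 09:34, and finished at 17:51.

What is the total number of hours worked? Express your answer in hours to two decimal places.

45.57 hours

Mon: 08:17–18:49 = 10 h 32 min; less 30 min break → 10 h 2 min
Tue: 05:02–09:57 = 4 h 55 min; less 30 min break → 4 h 25 min
Wed: 10:46–16:56 = 6 h 10 min; less 30 min break → 5 h 40 min
Thu: 05:17–11:34 = 6 h 17 min; less 30 min break → 5 h 47 min
Fri: 08:27–13:55 = 5 h 28 min; less 30 min break → 4 h 58 min
Sat: 06:22–13:47 = 7 h 25 min; less 30 min break → 6 h 55 min
Sun: 09:34–17:51 = 8 h 17 min; less 30 min break → 7 h 47 min
Total: 10 h 2 min + 4 h 25 min + 5 h 40 min + 5 h 47 min + 4 h 58 min + 6 h 55 min + 7 h 47 min = 45 h 34 min.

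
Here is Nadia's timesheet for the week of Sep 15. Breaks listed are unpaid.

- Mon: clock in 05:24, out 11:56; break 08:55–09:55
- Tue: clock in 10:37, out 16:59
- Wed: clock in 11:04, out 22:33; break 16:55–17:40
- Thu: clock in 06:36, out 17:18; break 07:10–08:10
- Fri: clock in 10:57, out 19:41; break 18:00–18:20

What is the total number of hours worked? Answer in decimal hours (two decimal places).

40.73 hours

Mon: 05:24–11:56 = 6 h 32 min; less 60 min break → 5 h 32 min
Tue: 10:37–16:59 = 6 h 22 min
Wed: 11:04–22:33 = 11 h 29 min; less 45 min break → 10 h 44 min
Thu: 06:36–17:18 = 10 h 42 min; less 60 min break → 9 h 42 min
Fri: 10:57–19:41 = 8 h 44 min; less 20 min break → 8 h 24 min
Total: 5 h 32 min + 6 h 22 min + 10 h 44 min + 9 h 42 min + 8 h 24 min = 40 h 44 min.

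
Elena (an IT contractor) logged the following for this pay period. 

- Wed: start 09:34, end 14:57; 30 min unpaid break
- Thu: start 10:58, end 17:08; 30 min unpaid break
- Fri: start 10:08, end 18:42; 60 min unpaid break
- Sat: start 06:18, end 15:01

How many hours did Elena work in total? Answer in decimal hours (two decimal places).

Wed: 09:34–14:57 = 5 h 23 min; less 30 min break → 4 h 53 min
Thu: 10:58–17:08 = 6 h 10 min; less 30 min break → 5 h 40 min
Fri: 10:08–18:42 = 8 h 34 min; less 60 min break → 7 h 34 min
Sat: 06:18–15:01 = 8 h 43 min
Total: 4 h 53 min + 5 h 40 min + 7 h 34 min + 8 h 43 min = 26 h 50 min.

26.83 hours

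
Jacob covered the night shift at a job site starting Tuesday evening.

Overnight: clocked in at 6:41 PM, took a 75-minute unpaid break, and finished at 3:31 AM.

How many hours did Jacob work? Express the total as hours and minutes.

7 h 35 min

Overnight: 6:41 PM → midnight = 5 h 19 min; midnight → 3:31 AM = 3 h 31 min; span 8 h 50 min; less 75 min break → 7 h 35 min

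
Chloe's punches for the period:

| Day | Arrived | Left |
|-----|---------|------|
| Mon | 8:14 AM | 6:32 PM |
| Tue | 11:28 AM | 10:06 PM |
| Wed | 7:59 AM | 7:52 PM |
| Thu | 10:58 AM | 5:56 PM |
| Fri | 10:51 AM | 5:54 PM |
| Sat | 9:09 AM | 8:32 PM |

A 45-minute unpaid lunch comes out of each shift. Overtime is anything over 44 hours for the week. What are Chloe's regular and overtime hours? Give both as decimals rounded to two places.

Mon: 8:14 AM–6:32 PM = 10 h 18 min; less 45 min break → 9 h 33 min
Tue: 11:28 AM–10:06 PM = 10 h 38 min; less 45 min break → 9 h 53 min
Wed: 7:59 AM–7:52 PM = 11 h 53 min; less 45 min break → 11 h 8 min
Thu: 10:58 AM–5:56 PM = 6 h 58 min; less 45 min break → 6 h 13 min
Fri: 10:51 AM–5:54 PM = 7 h 3 min; less 45 min break → 6 h 18 min
Sat: 9:09 AM–8:32 PM = 11 h 23 min; less 45 min break → 10 h 38 min
Total worked: 53 h 43 min = 53.72 h.
Threshold 44 h → overtime 9 h 43 min, regular 44 h 0 min.

Regular 44.00 hours, overtime 9.72 hours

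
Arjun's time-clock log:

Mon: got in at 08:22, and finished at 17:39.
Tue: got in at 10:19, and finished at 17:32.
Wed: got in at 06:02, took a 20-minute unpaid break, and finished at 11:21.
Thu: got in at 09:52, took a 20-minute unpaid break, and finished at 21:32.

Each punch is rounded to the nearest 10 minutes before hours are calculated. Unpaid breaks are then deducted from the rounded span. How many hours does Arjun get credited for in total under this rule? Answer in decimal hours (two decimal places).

32.83 hours

Mon: in 08:22→08:20, out 17:39→17:40; 9 h 20 min
Tue: in 10:19→10:20, out 17:32→17:30; 7 h 10 min
Wed: in 06:02→06:00, out 11:21→11:20; 5 h 20 min − 20 min = 5 h 0 min
Thu: in 09:52→09:50, out 21:32→21:30; 11 h 40 min − 20 min = 11 h 20 min
Total credited: 32 h 50 min.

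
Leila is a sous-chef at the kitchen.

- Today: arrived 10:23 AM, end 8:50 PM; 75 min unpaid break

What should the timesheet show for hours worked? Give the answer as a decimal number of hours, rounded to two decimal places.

Today: 10:23 AM–8:50 PM = 10 h 27 min; less 75 min break → 9 h 12 min

9.20 hours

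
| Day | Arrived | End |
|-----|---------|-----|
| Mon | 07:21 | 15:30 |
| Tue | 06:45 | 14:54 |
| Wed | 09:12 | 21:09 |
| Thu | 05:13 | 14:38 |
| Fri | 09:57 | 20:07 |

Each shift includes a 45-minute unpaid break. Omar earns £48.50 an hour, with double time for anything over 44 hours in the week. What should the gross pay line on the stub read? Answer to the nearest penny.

£2142.08

Mon: 07:21–15:30 = 8 h 9 min; less 45 min break → 7 h 24 min
Tue: 06:45–14:54 = 8 h 9 min; less 45 min break → 7 h 24 min
Wed: 09:12–21:09 = 11 h 57 min; less 45 min break → 11 h 12 min
Thu: 05:13–14:38 = 9 h 25 min; less 45 min break → 8 h 40 min
Fri: 09:57–20:07 = 10 h 10 min; less 45 min break → 9 h 25 min
Total worked: 44 h 5 min = 2645 min.
Regular 44 h 0 min = 2640 min at £48.50/h; overtime 0 h 5 min = 5 min at £97.00/h.
Pay = (2640 × £48.50 + 5 × £97.00) ÷ 60 = £2142.08.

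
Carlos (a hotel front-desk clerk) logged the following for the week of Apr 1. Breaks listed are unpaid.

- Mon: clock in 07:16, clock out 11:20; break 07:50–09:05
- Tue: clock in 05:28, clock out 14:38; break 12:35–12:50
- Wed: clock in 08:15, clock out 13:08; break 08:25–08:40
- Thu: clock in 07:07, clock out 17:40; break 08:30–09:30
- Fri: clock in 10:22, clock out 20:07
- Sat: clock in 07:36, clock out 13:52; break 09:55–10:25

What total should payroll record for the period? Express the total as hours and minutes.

41 h 26 min

Mon: 07:16–11:20 = 4 h 4 min; less 75 min break → 2 h 49 min
Tue: 05:28–14:38 = 9 h 10 min; less 15 min break → 8 h 55 min
Wed: 08:15–13:08 = 4 h 53 min; less 15 min break → 4 h 38 min
Thu: 07:07–17:40 = 10 h 33 min; less 60 min break → 9 h 33 min
Fri: 10:22–20:07 = 9 h 45 min
Sat: 07:36–13:52 = 6 h 16 min; less 30 min break → 5 h 46 min
Total: 2 h 49 min + 8 h 55 min + 4 h 38 min + 9 h 33 min + 9 h 45 min + 5 h 46 min = 41 h 26 min.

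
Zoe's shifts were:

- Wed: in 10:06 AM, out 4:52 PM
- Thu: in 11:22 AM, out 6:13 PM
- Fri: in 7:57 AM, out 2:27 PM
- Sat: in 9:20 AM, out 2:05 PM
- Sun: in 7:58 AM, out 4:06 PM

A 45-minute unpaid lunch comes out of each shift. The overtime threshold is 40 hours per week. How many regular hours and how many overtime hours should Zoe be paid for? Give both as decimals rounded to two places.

Wed: 10:06 AM–4:52 PM = 6 h 46 min; less 45 min break → 6 h 1 min
Thu: 11:22 AM–6:13 PM = 6 h 51 min; less 45 min break → 6 h 6 min
Fri: 7:57 AM–2:27 PM = 6 h 30 min; less 45 min break → 5 h 45 min
Sat: 9:20 AM–2:05 PM = 4 h 45 min; less 45 min break → 4 h 0 min
Sun: 7:58 AM–4:06 PM = 8 h 8 min; less 45 min break → 7 h 23 min
Total worked: 29 h 15 min = 29.25 h.
Threshold 40 h → overtime 0 h 0 min, regular 29 h 15 min.

Regular 29.25 hours, overtime 0.00 hours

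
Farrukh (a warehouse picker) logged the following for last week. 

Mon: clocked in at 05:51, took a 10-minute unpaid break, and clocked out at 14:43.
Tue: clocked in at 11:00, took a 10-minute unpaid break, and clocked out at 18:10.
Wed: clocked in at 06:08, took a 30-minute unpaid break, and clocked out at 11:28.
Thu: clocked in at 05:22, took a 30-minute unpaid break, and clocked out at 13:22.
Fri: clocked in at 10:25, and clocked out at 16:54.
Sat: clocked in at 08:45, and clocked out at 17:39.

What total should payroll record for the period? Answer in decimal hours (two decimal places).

43.42 hours

Mon: 05:51–14:43 = 8 h 52 min; less 10 min break → 8 h 42 min
Tue: 11:00–18:10 = 7 h 10 min; less 10 min break → 7 h 0 min
Wed: 06:08–11:28 = 5 h 20 min; less 30 min break → 4 h 50 min
Thu: 05:22–13:22 = 8 h 0 min; less 30 min break → 7 h 30 min
Fri: 10:25–16:54 = 6 h 29 min
Sat: 08:45–17:39 = 8 h 54 min
Total: 8 h 42 min + 7 h 0 min + 4 h 50 min + 7 h 30 min + 6 h 29 min + 8 h 54 min = 43 h 25 min.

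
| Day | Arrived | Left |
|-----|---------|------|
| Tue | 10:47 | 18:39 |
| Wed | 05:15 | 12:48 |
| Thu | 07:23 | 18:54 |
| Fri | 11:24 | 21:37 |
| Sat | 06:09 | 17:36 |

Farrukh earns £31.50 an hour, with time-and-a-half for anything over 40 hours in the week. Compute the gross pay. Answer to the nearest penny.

£1666.35

Tue: 10:47–18:39 = 7 h 52 min
Wed: 05:15–12:48 = 7 h 33 min
Thu: 07:23–18:54 = 11 h 31 min
Fri: 11:24–21:37 = 10 h 13 min
Sat: 06:09–17:36 = 11 h 27 min
Total worked: 48 h 36 min = 2916 min.
Regular 40 h 0 min = 2400 min at £31.50/h; overtime 8 h 36 min = 516 min at £47.25/h.
Pay = (2400 × £31.50 + 516 × £47.25) ÷ 60 = £1666.35.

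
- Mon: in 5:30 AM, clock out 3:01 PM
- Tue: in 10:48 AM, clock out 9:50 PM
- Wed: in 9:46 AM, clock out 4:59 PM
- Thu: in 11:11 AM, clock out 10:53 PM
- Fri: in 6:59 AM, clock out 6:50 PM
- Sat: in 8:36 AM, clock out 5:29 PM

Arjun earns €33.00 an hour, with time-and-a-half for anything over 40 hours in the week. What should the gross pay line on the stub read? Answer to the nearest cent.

€2319.90

Mon: 5:30 AM–3:01 PM = 9 h 31 min
Tue: 10:48 AM–9:50 PM = 11 h 2 min
Wed: 9:46 AM–4:59 PM = 7 h 13 min
Thu: 11:11 AM–10:53 PM = 11 h 42 min
Fri: 6:59 AM–6:50 PM = 11 h 51 min
Sat: 8:36 AM–5:29 PM = 8 h 53 min
Total worked: 60 h 12 min = 3612 min.
Regular 40 h 0 min = 2400 min at €33.00/h; overtime 20 h 12 min = 1212 min at €49.50/h.
Pay = (2400 × €33.00 + 1212 × €49.50) ÷ 60 = €2319.90.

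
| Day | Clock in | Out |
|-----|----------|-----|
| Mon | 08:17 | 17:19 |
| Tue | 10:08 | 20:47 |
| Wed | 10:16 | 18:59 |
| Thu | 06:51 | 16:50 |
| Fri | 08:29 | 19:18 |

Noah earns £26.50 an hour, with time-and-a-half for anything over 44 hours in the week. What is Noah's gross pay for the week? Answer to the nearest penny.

Mon: 08:17–17:19 = 9 h 2 min
Tue: 10:08–20:47 = 10 h 39 min
Wed: 10:16–18:59 = 8 h 43 min
Thu: 06:51–16:50 = 9 h 59 min
Fri: 08:29–19:18 = 10 h 49 min
Total worked: 49 h 12 min = 2952 min.
Regular 44 h 0 min = 2640 min at £26.50/h; overtime 5 h 12 min = 312 min at £39.75/h.
Pay = (2640 × £26.50 + 312 × £39.75) ÷ 60 = £1372.70.

£1372.70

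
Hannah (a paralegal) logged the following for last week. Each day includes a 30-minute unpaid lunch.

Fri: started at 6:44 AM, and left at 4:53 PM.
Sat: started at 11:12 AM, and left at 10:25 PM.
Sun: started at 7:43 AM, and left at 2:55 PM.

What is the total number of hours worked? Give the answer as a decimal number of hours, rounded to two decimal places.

27.07 hours

Fri: 6:44 AM–4:53 PM = 10 h 9 min; less 30 min break → 9 h 39 min
Sat: 11:12 AM–10:25 PM = 11 h 13 min; less 30 min break → 10 h 43 min
Sun: 7:43 AM–2:55 PM = 7 h 12 min; less 30 min break → 6 h 42 min
Total: 9 h 39 min + 10 h 43 min + 6 h 42 min = 27 h 4 min.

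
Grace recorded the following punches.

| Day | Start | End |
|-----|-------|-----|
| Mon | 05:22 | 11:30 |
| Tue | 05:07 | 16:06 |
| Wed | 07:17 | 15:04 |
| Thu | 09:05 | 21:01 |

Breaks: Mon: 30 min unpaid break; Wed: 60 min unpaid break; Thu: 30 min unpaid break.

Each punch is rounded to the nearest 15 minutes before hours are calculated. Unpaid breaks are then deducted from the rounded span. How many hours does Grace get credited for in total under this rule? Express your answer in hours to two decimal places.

Mon: in 05:22→05:15, out 11:30→11:30; 6 h 15 min − 30 min = 5 h 45 min
Tue: in 05:07→05:00, out 16:06→16:00; 11 h 0 min
Wed: in 07:17→07:15, out 15:04→15:00; 7 h 45 min − 60 min = 6 h 45 min
Thu: in 09:05→09:00, out 21:01→21:00; 12 h 0 min − 30 min = 11 h 30 min
Total credited: 35 h 0 min.

35.00 hours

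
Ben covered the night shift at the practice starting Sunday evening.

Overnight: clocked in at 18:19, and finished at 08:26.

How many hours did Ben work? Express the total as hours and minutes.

Overnight: 18:19 → midnight = 5 h 41 min; midnight → 08:26 = 8 h 26 min; span 14 h 7 min

14 h 7 min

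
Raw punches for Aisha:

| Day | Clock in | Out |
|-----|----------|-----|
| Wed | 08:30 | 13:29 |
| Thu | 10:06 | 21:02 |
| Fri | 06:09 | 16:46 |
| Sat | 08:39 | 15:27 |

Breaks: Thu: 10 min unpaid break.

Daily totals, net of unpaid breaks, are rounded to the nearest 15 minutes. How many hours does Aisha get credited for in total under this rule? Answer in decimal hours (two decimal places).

33.00 hours

Wed: 08:30–13:29 = 4 h 59 min → rounds to 5 h 0 min
Thu: 10:06–21:02 = 10 h 56 min − 10 min = 10 h 46 min → rounds to 10 h 45 min
Fri: 06:09–16:46 = 10 h 37 min → rounds to 10 h 30 min
Sat: 08:39–15:27 = 6 h 48 min → rounds to 6 h 45 min
Total credited: 33 h 0 min.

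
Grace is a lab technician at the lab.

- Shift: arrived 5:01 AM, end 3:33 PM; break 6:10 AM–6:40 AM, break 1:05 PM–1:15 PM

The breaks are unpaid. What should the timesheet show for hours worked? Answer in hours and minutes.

Shift: 5:01 AM–3:33 PM = 10 h 32 min; less 40 min break → 9 h 52 min

9 h 52 min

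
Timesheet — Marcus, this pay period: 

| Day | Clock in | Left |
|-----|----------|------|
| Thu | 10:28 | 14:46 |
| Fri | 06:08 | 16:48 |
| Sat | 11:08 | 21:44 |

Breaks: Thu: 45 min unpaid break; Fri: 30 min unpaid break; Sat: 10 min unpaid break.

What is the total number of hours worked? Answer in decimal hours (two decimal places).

24.15 hours

Thu: 10:28–14:46 = 4 h 18 min; less 45 min break → 3 h 33 min
Fri: 06:08–16:48 = 10 h 40 min; less 30 min break → 10 h 10 min
Sat: 11:08–21:44 = 10 h 36 min; less 10 min break → 10 h 26 min
Total: 3 h 33 min + 10 h 10 min + 10 h 26 min = 24 h 9 min.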